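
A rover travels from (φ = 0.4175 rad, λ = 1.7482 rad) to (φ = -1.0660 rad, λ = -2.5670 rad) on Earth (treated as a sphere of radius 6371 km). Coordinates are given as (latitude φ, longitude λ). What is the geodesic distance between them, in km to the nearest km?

13536 km

Let φ₁ = 0.4175 rad, φ₂ = -1.0660 rad, and Δλ = 1.9680 rad.
cos c = sin φ₁ sin φ₂ + cos φ₁ cos φ₂ cos Δλ = (0.4055)(-0.8753) + (0.9141)(0.4836)(-0.3868) = -0.52591,
so c = arccos(-0.52591) = 2.12459 rad.
Distance = R·c = 6371 × 2.1246 ≈ 13536 km.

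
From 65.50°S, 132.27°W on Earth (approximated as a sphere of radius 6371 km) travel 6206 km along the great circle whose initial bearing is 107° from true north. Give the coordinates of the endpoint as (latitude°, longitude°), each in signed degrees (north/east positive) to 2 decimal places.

-37.71°, -43.21°

Angular distance δ = d/R = 6206/6371 = 0.97410 rad; initial bearing θ = 1.8675 rad.
sin φ₂ = sin φ₁ cos δ + cos φ₁ sin δ cos θ = (-0.9100)(0.5619) + (0.4147)(0.8272)(-0.2924) = -0.6116, so φ₂ = -37.71°.
Δλ = atan2(sin θ sin δ cos φ₁, cos δ − sin φ₁ sin φ₂) = atan2(0.3280, 0.0054) = 89.062°.
λ₂ = -132.270° + 89.062° = -43.21°.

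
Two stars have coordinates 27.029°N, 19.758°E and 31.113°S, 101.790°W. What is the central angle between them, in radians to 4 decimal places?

2.2573 rad

With latitudes φ₁ = 27.029°, φ₂ = -31.113° and longitude difference Δλ = -121.548°:
cos c = sin φ₁ sin φ₂ + cos φ₁ cos φ₂ cos Δλ = (0.4544)(-0.5167) + (0.8908)(0.8561)(-0.5232) = -0.63384,
so c = arccos(-0.63384) = 2.25731 rad.
So the angular separation is 2.2573 rad.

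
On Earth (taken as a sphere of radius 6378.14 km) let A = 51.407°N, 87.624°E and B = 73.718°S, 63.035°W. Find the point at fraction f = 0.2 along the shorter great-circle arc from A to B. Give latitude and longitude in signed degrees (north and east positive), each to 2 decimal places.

Central angle δ = 2.6968 rad. Interpolating on the sphere with fraction f = 0.2:
P = [sin((1−f)δ)·A + sin(fδ)·B] / sin δ = 1.9355·A + 1.1937·B in Cartesian coordinates,
giving P = (0.2018, 0.9081, 0.3670), i.e. latitude 21.53°, longitude 77.47°.

21.53°, 77.47°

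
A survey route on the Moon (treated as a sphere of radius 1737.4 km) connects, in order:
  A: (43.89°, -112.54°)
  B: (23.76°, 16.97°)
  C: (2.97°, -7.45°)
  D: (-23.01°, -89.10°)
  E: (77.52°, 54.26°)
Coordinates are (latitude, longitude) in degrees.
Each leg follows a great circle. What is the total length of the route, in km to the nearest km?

Leg A→B: central angle 1.7116 rad, distance 2973.7 km.
Leg B→C: central angle 0.5489 rad, distance 953.6 km.
Leg C→D: central angle 1.4573 rad, distance 2531.9 km.
Leg D→E: central angle 2.1427 rad, distance 3722.8 km.
Total: 2973.7 + 953.6 + 2531.9 + 3722.8 ≈ 10182 km.

10182 km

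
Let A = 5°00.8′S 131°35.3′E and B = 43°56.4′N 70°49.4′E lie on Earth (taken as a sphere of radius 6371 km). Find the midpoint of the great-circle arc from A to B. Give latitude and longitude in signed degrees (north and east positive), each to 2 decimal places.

22.19°, 106.59°

Central angle δ = 1.2769 rad. Interpolating on the sphere with fraction f = 0.5:
P = [sin((1−f)δ)·A + sin(fδ)·B] / sin δ = 0.6226·A + 0.6226·B in Cartesian coordinates,
giving P = (-0.2644, 0.8874, 0.3776), i.e. latitude 22.19°, longitude 106.59°.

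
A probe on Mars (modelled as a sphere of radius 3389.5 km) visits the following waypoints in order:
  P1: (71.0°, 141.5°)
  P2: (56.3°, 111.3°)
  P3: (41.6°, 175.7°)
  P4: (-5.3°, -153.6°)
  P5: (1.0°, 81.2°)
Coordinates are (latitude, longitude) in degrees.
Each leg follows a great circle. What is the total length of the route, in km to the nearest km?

Leg P1→P2: central angle 0.3400 rad, distance 1152.5 km.
Leg P2→P3: central angle 0.7501 rad, distance 2542.4 km.
Leg P3→P4: central angle 0.9534 rad, distance 3231.5 km.
Leg P4→P5: central angle 2.1840 rad, distance 7402.7 km.
Total: 1152.5 + 2542.4 + 3231.5 + 7402.7 ≈ 14329 km.

14329 km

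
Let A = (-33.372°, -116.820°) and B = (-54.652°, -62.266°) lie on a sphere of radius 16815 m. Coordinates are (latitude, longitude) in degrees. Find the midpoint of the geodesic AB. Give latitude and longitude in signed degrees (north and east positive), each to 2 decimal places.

-47.26°, -94.89°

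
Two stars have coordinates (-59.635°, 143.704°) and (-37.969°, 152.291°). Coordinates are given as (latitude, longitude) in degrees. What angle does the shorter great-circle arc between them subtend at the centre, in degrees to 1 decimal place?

In radians: φ₁ = -1.0408, φ₂ = -0.6627, Δλ = 8.587° = 0.1499 rad.
cos c = sin φ₁ sin φ₂ + cos φ₁ cos φ₂ cos Δλ = (-0.8628)(-0.6152) + (0.5055)(0.7883)(0.9888) = 0.92488,
so c = arccos(0.92488) = 0.39006 rad.
So the angular separation is 22.3°.

22.3°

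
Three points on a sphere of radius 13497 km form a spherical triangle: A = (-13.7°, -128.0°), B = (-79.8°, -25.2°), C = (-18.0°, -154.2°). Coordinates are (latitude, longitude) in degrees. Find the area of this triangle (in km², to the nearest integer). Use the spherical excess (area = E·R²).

Side lengths (central angles): a = 1.3713, b = 0.4458, c = 1.3746 rad; semiperimeter s = 1.5959.
By l'Huilier's theorem, tan(E/4) = √[tan(s/2) tan((s−a)/2) tan((s−b)/2) tan((s−c)/2)], giving spherical excess E = 0.3639 rad.
Area = E·R² = 0.3639 × (13497)² ≈ 66296607 km².

66296607 km²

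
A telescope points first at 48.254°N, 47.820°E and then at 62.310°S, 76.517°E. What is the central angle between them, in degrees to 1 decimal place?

Let φ₁ = 0.8422 rad, φ₂ = -1.0875 rad, and Δλ = 0.5009 rad.
Haversine: a = sin²(Δφ/2) + cos φ₁ cos φ₂ sin²(Δλ/2) = 0.6756 + (0.6658)(0.4647)(0.0614) = 0.69463.
Central angle c = 2·arcsin(√a) = 1.97062 rad.
So the angular separation is 112.9°.

112.9°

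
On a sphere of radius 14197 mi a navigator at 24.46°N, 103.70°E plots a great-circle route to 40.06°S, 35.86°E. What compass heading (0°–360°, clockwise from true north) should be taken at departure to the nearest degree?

225°

Δλ = -67.840° = -1.1840 rad.
y = sin Δλ · cos φ₂ = (-0.9261)(0.7654) = -0.7088
x = cos φ₁ sin φ₂ − sin φ₁ cos φ₂ cos Δλ = (0.9103)(-0.6436) − (0.4141)(0.7654)(0.3772) = -0.7054
θ = atan2(y, x) = -134.86°; adding 360° gives 225°.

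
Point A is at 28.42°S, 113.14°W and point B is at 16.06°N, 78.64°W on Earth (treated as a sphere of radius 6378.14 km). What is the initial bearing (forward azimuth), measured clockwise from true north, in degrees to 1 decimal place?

41.3°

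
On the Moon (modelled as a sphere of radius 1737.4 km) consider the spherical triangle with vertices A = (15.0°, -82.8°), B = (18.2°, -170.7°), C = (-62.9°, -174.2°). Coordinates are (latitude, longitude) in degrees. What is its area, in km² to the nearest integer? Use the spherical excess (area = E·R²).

Side lengths (central angles): a = 1.4163, b = 1.8144, c = 1.4561 rad; semiperimeter s = 2.3434.
By l'Huilier's theorem, tan(E/4) = √[tan(s/2) tan((s−a)/2) tan((s−b)/2) tan((s−c)/2)], giving spherical excess E = 1.4894 rad.
Area = E·R² = 1.4894 × (1737.4)² ≈ 4495974 km².

4495974 km²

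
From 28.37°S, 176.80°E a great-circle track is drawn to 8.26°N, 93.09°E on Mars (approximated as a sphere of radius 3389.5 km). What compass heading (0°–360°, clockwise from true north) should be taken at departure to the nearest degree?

280°

With φ₁ = -0.4951, φ₂ = 0.1442, Δλ = -1.4610 rad, the forward-azimuth formula gives
θ = atan2( sin Δλ cos φ₂ , cos φ₁ sin φ₂ − sin φ₁ cos φ₂ cos Δλ ) = atan2(-0.9837, 0.1779) = -79.75°.
Adding 360° brings this into [0°, 360°): 280°.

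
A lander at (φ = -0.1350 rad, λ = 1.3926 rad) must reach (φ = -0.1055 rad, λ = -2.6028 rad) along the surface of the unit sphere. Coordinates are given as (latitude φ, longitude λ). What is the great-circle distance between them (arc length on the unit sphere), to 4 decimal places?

2.2567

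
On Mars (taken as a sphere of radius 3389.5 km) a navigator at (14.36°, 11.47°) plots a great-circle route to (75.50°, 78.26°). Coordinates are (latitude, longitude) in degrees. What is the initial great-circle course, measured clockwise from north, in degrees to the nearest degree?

With φ₁ = 0.2506, φ₂ = 1.3177, Δλ = 1.1657 rad, the forward-azimuth formula gives
θ = atan2( sin Δλ cos φ₂ , cos φ₁ sin φ₂ − sin φ₁ cos φ₂ cos Δλ ) = atan2(0.2301, 0.9134) = 14.14°.
So the initial bearing is 14°.

14°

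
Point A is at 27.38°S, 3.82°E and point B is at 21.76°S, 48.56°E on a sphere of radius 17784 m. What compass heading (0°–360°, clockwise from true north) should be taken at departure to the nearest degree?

With φ₁ = -0.4779, φ₂ = -0.3798, Δλ = 0.7809 rad, the forward-azimuth formula gives
θ = atan2( sin Δλ cos φ₂ , cos φ₁ sin φ₂ − sin φ₁ cos φ₂ cos Δλ ) = atan2(0.6537, -0.0258) = 92.26°.
So the initial bearing is 92°.

92°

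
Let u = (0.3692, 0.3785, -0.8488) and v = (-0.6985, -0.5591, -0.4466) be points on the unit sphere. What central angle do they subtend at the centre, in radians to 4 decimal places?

u·v = -0.0904; |u| = 1.0000, |v| = 1.0000.
cos θ = (u·v)/(|u||v|) = -0.0904, so θ = 1.6614 rad.

1.6614 rad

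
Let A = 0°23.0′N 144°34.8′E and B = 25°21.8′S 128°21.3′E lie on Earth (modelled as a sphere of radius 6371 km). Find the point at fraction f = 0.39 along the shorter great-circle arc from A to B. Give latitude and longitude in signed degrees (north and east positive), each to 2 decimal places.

-9.76°, 138.61°

Central angle δ = 0.5262 rad. Interpolating on the sphere with fraction f = 0.39:
P = [sin((1−f)δ)·A + sin(fδ)·B] / sin δ = 0.6282·A + 0.4057·B in Cartesian coordinates,
giving P = (-0.7394, 0.6516, -0.1696), i.e. latitude -9.76°, longitude 138.61°.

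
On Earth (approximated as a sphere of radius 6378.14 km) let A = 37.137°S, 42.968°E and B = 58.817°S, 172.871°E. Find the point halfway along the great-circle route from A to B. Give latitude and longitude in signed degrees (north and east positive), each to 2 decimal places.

-67.26°, 83.47°

The central angle between A and B is δ = 1.3163 rad.
With f = 0.5, the slerp weights are sin((1−f)δ)/sin δ = 0.6320 and sin(fδ)/sin δ = 0.6320.
Weighted sum of the unit vectors: (0.6320)·(0.5833,0.5434,-0.6037) + (0.6320)·(-0.5138,0.0643,-0.8555) = (0.0440, 0.3840, -0.9223).
Converting back: φ = atan2(z, √(x²+y²)) = -67.26°, λ = atan2(y, x) = 83.47°.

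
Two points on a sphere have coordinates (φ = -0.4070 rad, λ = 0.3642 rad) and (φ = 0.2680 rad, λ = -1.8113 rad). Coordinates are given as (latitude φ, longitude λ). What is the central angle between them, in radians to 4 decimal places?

With latitudes φ₁ = -23.319°, φ₂ = 15.355° and longitude difference Δλ = -124.647°:
Haversine: a = sin²(Δφ/2) + cos φ₁ cos φ₂ sin²(Δλ/2) = 0.1096 + (0.9183)(0.9643)(0.7843) = 0.80413.
Central angle c = 2·arcsin(√a) = 2.22467 rad.
So the angular separation is 2.2247 rad.

2.2247 rad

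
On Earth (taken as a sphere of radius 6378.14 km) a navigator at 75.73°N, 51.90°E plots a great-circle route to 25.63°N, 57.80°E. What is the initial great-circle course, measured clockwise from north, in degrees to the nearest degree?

173°

Δλ = 5.900° = 0.1030 rad.
y = sin Δλ · cos φ₂ = (0.1028)(0.9016) = 0.0927
x = cos φ₁ sin φ₂ − sin φ₁ cos φ₂ cos Δλ = (0.2465)(0.4326) − (0.9691)(0.9016)(0.9947) = -0.7625
θ = atan2(y, x) = 173.07°, so the bearing is 173°.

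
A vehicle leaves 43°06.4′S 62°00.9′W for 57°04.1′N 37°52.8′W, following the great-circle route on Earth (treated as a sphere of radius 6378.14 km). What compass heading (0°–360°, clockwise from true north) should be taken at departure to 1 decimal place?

Δλ = 24.135° = 0.4212 rad.
y = sin Δλ · cos φ₂ = (0.4089)(0.5436) = 0.2223
x = cos φ₁ sin φ₂ − sin φ₁ cos φ₂ cos Δλ = (0.7301)(0.8393) − (-0.6834)(0.5436)(0.9126) = 0.9518
θ = atan2(y, x) = 13.15°, so the bearing is 13.1°.

13.1°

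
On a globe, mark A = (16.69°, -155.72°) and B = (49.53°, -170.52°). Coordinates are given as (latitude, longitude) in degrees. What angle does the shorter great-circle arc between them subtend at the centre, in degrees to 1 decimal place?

In radians: φ₁ = 0.2913, φ₂ = 0.8645, Δλ = -14.800° = -0.2583 rad.
cos c = sin φ₁ sin φ₂ + cos φ₁ cos φ₂ cos Δλ = (0.2872)(0.7607) + (0.9579)(0.6490)(0.9668) = 0.81956,
so c = arccos(0.81956) = 0.61015 rad.
So the angular separation is 35.0°.

35.0°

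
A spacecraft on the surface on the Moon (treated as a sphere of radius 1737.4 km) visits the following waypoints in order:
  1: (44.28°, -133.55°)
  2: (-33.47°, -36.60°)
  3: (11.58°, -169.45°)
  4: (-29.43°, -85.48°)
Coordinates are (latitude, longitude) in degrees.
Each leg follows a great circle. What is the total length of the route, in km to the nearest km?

Leg 1→2: central angle 2.0458 rad, distance 3554.3 km.
Leg 2→3: central angle 2.3003 rad, distance 3996.5 km.
Leg 3→4: central angle 1.5798 rad, distance 2744.7 km.
Total: 3554.3 + 3996.5 + 2744.7 ≈ 10296 km.

10296 km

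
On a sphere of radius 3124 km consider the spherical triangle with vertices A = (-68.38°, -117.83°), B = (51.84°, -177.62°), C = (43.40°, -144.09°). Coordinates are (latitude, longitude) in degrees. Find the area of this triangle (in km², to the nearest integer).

Side lengths (central angles): a = 0.4166, b = 1.9809, c = 2.2350 rad; semiperimeter s = 2.3162.
By l'Huilier's theorem, tan(E/4) = √[tan(s/2) tan((s−a)/2) tan((s−b)/2) tan((s−c)/2)], giving spherical excess E = 0.5885 rad.
Area = E·R² = 0.5885 × (3124)² ≈ 5743690 km².

5743690 km²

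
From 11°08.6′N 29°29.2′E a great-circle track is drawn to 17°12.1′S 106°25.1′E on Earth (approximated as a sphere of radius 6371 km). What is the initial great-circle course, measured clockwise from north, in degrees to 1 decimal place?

109.6°

Δλ = 76.932° = 1.3427 rad.
y = sin Δλ · cos φ₂ = (0.9741)(0.9553) = 0.9305
x = cos φ₁ sin φ₂ − sin φ₁ cos φ₂ cos Δλ = (0.9811)(-0.2957) − (0.1933)(0.9553)(0.2261) = -0.3319
θ = atan2(y, x) = 109.63°, so the bearing is 109.6°.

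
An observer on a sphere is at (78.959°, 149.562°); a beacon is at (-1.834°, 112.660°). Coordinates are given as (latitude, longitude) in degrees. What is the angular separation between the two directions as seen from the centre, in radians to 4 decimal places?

With latitudes φ₁ = 78.959°, φ₂ = -1.834° and longitude difference Δλ = -36.902°:
Haversine: a = sin²(Δφ/2) + cos φ₁ cos φ₂ sin²(Δλ/2) = 0.4200 + (0.1915)(0.9995)(0.1002) = 0.43917.
Central angle c = 2·arcsin(√a) = 1.44884 rad.
So the angular separation is 1.4488 rad.

1.4488 rad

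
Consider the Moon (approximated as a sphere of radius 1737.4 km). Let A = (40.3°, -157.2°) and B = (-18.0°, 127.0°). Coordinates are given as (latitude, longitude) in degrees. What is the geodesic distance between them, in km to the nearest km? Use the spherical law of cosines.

2767 km

Let φ₁ = 0.7034 rad, φ₂ = -0.3142 rad, and Δλ = -1.3230 rad.
cos c = sin φ₁ sin φ₂ + cos φ₁ cos φ₂ cos Δλ = (0.6468)(-0.3090) + (0.7627)(0.9511)(0.2453) = -0.02194,
so c = arccos(-0.02194) = 1.59274 rad.
Distance = R·c = 1737.4 × 1.5927 ≈ 2767 km.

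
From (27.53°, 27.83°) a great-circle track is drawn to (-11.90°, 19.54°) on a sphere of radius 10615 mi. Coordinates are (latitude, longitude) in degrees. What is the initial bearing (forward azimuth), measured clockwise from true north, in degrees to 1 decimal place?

With φ₁ = 0.4805, φ₂ = -0.2077, Δλ = -0.1447 rad, the forward-azimuth formula gives
θ = atan2( sin Δλ cos φ₂ , cos φ₁ sin φ₂ − sin φ₁ cos φ₂ cos Δλ ) = atan2(-0.1411, -0.6304) = -167.39°.
Adding 360° brings this into [0°, 360°): 192.6°.

192.6°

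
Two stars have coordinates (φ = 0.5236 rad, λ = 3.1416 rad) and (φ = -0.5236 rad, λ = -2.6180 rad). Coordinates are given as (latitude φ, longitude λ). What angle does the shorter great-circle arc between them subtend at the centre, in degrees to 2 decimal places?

66.45°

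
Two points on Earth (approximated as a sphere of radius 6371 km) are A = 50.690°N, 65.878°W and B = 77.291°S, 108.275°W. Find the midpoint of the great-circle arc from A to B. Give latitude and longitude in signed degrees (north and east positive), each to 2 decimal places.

The central angle between A and B is δ = 2.2808 rad.
With f = 0.5, the slerp weights are sin((1−f)δ)/sin δ = 1.1984 and sin(fδ)/sin δ = 1.1984.
Weighted sum of the unit vectors: (1.1984)·(0.2589,-0.5782,0.7737) + (1.1984)·(-0.0690,-0.2089,-0.9755) = (0.2276, -0.9433, -0.2418).
Converting back: φ = atan2(z, √(x²+y²)) = -13.99°, λ = atan2(y, x) = -76.43°.

-13.99°, -76.43°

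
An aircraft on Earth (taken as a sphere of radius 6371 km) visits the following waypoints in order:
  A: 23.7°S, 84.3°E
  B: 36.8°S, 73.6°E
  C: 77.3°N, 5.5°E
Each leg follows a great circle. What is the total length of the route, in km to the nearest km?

Leg A→B: central angle 0.2794 rad, distance 1779.9 km.
Leg B→C: central angle 2.1161 rad, distance 13481.9 km.
Total: 1779.9 + 13481.9 ≈ 15262 km.

15262 km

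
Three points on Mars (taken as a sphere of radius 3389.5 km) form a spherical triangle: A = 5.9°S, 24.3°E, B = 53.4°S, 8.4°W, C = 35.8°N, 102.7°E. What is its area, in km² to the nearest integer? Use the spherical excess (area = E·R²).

8449552 km²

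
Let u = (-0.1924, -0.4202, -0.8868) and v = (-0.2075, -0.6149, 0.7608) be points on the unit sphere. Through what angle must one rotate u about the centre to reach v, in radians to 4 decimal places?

u·v = -0.3764; |u| = 1.0000, |v| = 1.0000.
cos θ = (u·v)/(|u||v|) = -0.3764, so θ = 1.9567 rad.

1.9567 rad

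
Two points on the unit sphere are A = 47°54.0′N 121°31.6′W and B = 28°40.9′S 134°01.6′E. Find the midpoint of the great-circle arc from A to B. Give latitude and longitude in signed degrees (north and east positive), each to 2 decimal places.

15.24°, 176.46°

Central angle δ = 2.0977 rad. Interpolating on the sphere with fraction f = 0.5:
P = [sin((1−f)δ)·A + sin(fδ)·B] / sin δ = 1.0029·A + 1.0029·B in Cartesian coordinates,
giving P = (-0.9630, 0.0595, 0.2628), i.e. latitude 15.24°, longitude 176.46°.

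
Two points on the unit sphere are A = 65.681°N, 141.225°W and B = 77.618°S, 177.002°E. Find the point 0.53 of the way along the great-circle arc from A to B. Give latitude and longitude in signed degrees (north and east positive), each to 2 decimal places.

Central angle δ = 2.5396 rad. Interpolating on the sphere with fraction f = 0.53:
P = [sin((1−f)δ)·A + sin(fδ)·B] / sin δ = 1.6418·A + 1.7215·B in Cartesian coordinates,
giving P = (-0.8957, -0.4041, -0.1853), i.e. latitude -10.68°, longitude -155.72°.

-10.68°, -155.72°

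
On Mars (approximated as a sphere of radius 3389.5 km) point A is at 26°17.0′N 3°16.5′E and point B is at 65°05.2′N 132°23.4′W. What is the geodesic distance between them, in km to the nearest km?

4877 km

With latitudes φ₁ = 26.283°, φ₂ = 65.087° and longitude difference Δλ = -135.665°:
Haversine: a = sin²(Δφ/2) + cos φ₁ cos φ₂ sin²(Δλ/2) = 0.1103 + (0.8966)(0.4212)(0.8576) = 0.43427.
Central angle c = 2·arcsin(√a) = 1.43896 rad.
Distance = R·c = 3389.5 × 1.4390 ≈ 4877 km.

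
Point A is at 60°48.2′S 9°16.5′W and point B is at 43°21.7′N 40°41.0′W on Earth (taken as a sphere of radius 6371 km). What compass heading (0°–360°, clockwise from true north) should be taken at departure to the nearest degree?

337°

With φ₁ = -1.0612, φ₂ = 0.7568, Δλ = -0.5482 rad, the forward-azimuth formula gives
θ = atan2( sin Δλ cos φ₂ , cos φ₁ sin φ₂ − sin φ₁ cos φ₂ cos Δλ ) = atan2(-0.3789, 0.8766) = -23.37°.
Adding 360° brings this into [0°, 360°): 337°.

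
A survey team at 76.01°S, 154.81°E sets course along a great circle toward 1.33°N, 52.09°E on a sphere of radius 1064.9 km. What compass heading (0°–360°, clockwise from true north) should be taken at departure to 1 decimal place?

258.0°

Δλ = -102.720° = -1.7928 rad.
y = sin Δλ · cos φ₂ = (-0.9755)(0.9997) = -0.9752
x = cos φ₁ sin φ₂ − sin φ₁ cos φ₂ cos Δλ = (0.2418)(0.0232) − (-0.9703)(0.9997)(-0.2202) = -0.2080
θ = atan2(y, x) = -102.04°; adding 360° gives 258.0°.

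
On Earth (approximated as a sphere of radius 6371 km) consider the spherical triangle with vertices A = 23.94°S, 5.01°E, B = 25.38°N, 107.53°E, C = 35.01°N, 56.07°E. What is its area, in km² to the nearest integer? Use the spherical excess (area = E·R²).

22262239 km²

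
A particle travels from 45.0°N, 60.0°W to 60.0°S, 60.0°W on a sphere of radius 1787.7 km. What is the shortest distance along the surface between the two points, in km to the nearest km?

In radians: φ₁ = 0.7854, φ₂ = -1.0472, Δλ = 0.000° = 0.0000 rad.
cos c = sin φ₁ sin φ₂ + cos φ₁ cos φ₂ cos Δλ = (0.7071)(-0.8660) + (0.7071)(0.5000)(1.0000) = -0.25882,
so c = arccos(-0.25882) = 1.83260 rad.
Distance = R·c = 1787.7 × 1.8326 ≈ 3276 km.

3276 km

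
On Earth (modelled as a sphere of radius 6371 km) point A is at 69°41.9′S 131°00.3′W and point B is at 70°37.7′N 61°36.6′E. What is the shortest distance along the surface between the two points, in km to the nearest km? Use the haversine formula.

19529 km

Let φ₁ = -1.2165 rad, φ₂ = 1.2327 rad, and Δλ = -2.9214 rad.
Haversine: a = sin²(Δφ/2) + cos φ₁ cos φ₂ sin²(Δλ/2) = 0.8848 + (0.3470)(0.3317)(0.9879) = 0.99855.
Central angle c = 2·arcsin(√a) = 3.06529 rad.
Distance = R·c = 6371 × 3.0653 ≈ 19529 km.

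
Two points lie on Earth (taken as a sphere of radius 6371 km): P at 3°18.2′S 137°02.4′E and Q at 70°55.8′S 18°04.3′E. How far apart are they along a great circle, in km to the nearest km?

In radians: φ₁ = -0.0577, φ₂ = -1.2380, Δλ = -118.968° = -2.0764 rad.
Haversine: a = sin²(Δφ/2) + cos φ₁ cos φ₂ sin²(Δλ/2) = 0.3097 + (0.9983)(0.3267)(0.7422) = 0.55176.
Central angle c = 2·arcsin(√a) = 1.67450 rad.
Distance = R·c = 6371 × 1.6745 ≈ 10668 km.

10668 km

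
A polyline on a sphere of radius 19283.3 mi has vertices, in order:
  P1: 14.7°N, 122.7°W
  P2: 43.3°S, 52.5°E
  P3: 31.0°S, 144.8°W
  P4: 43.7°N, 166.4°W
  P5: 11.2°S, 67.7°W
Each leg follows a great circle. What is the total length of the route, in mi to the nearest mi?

146865 mi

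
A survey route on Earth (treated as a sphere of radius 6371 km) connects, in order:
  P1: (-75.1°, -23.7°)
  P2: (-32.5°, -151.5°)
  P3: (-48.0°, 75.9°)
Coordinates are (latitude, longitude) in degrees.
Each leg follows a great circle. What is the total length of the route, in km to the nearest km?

17378 km

Leg P1→P2: central angle 1.1742 rad, distance 7480.6 km.
Leg P2→P3: central angle 1.5535 rad, distance 9897.3 km.
Total: 7480.6 + 9897.3 ≈ 17378 km.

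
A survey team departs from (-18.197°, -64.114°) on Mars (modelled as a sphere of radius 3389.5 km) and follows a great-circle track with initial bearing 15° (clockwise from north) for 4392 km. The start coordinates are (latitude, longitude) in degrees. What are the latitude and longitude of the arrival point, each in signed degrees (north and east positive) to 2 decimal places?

Angular distance δ = d/R = 4392/3389.5 = 1.29577 rad; initial bearing θ = 0.2618 rad.
sin φ₂ = sin φ₁ cos δ + cos φ₁ sin δ cos θ = (-0.3123)(0.2716) + (0.9500)(0.9624)(0.9659) = 0.7983, so φ₂ = 52.97°.
Δλ = atan2(sin θ sin δ cos φ₁, cos δ − sin φ₁ sin φ₂) = atan2(0.2366, 0.5209) = 24.432°.
λ₂ = -64.114° + 24.432° = -39.68°.

52.97°, -39.68°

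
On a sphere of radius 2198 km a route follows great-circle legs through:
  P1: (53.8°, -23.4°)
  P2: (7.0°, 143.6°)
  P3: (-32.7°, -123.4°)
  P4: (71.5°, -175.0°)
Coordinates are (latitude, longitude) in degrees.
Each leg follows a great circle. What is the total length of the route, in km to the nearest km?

Leg P1→P2: central angle 2.0633 rad, distance 4535.1 km.
Leg P2→P3: central angle 1.6806 rad, distance 3693.9 km.
Leg P3→P4: central angle 1.9246 rad, distance 4230.3 km.
Total: 4535.1 + 3693.9 + 4230.3 ≈ 12459 km.

12459 km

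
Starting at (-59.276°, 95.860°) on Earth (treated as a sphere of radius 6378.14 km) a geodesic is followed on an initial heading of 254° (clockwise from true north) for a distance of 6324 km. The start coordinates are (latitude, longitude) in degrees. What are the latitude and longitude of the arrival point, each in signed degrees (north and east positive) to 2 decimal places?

-36.05°, 11.64°

Angular distance δ = d/R = 6324/6378.14 = 0.99151 rad; initial bearing θ = 4.4331 rad.
sin φ₂ = sin φ₁ cos δ + cos φ₁ sin δ cos θ = (-0.8596)(0.5474) + (0.5109)(0.8369)(-0.2756) = -0.5884, so φ₂ = -36.05°.
Δλ = atan2(sin θ sin δ cos φ₁, cos δ − sin φ₁ sin φ₂) = atan2(-0.4110, 0.0416) = -84.223°.
λ₂ = 95.860° − 84.223° = 11.64°.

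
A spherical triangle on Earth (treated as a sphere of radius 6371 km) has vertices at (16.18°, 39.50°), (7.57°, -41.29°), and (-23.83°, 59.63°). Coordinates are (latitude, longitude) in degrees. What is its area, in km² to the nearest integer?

27384178 km²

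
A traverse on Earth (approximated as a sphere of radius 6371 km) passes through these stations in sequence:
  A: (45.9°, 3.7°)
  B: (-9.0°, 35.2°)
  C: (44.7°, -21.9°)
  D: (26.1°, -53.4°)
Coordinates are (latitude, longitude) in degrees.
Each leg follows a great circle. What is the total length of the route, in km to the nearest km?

Leg A→B: central angle 1.0773 rad, distance 6863.4 km.
Leg B→C: central angle 1.2961 rad, distance 8257.2 km.
Leg C→D: central angle 0.5477 rad, distance 3489.6 km.
Total: 6863.4 + 8257.2 + 3489.6 ≈ 18610 km.

18610 km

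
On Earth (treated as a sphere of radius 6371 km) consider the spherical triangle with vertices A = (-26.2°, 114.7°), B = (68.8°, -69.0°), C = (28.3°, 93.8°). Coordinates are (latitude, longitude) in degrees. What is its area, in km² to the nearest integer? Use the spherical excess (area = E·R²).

19749848 km²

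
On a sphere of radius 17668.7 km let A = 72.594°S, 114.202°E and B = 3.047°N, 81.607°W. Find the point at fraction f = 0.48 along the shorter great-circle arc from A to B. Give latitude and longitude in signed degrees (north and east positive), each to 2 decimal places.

Central angle δ = 1.9157 rad. Interpolating on the sphere with fraction f = 0.48:
P = [sin((1−f)δ)·A + sin(fδ)·B] / sin δ = 0.8919·A + 0.8451·B in Cartesian coordinates,
giving P = (0.0138, -0.5915, -0.8062), i.e. latitude -53.72°, longitude -88.66°.

-53.72°, -88.66°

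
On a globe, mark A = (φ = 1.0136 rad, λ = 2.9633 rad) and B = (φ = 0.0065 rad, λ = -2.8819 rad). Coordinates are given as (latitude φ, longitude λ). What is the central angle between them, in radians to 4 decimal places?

In radians: φ₁ = 1.0136, φ₂ = 0.0065, Δλ = 25.095° = 0.4380 rad.
Haversine: a = sin²(Δφ/2) + cos φ₁ cos φ₂ sin²(Δλ/2) = 0.2328 + (0.5288)(1.0000)(0.0472) = 0.25780.
Central angle c = 2·arcsin(√a) = 1.06512 rad.
So the angular separation is 1.0651 rad.

1.0651 rad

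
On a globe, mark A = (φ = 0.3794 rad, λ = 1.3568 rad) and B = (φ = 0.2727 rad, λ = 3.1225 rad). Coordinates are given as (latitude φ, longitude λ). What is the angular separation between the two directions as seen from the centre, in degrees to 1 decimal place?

In radians: φ₁ = 0.3794, φ₂ = 0.2727, Δλ = 101.167° = 1.7657 rad.
cos c = sin φ₁ sin φ₂ + cos φ₁ cos φ₂ cos Δλ = (0.3704)(0.2693) + (0.9289)(0.9630)(-0.1937) = -0.07350,
so c = arccos(-0.07350) = 1.64436 rad.
So the angular separation is 94.2°.

94.2°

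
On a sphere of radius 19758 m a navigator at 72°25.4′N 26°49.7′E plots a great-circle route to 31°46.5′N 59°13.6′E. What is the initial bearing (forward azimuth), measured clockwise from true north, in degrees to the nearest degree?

Δλ = 32.398° = 0.5655 rad.
y = sin Δλ · cos φ₂ = (0.5358)(0.8501) = 0.4555
x = cos φ₁ sin φ₂ − sin φ₁ cos φ₂ cos Δλ = (0.3020)(0.5266) − (0.9533)(0.8501)(0.8443) = -0.5253
θ = atan2(y, x) = 139.07°, so the bearing is 139°.

139°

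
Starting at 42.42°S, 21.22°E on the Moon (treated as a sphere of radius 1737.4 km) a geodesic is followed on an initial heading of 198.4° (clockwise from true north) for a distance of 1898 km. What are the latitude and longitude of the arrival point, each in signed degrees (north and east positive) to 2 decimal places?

Angular distance δ = d/R = 1898/1737.4 = 1.09244 rad; initial bearing θ = 3.4627 rad.
sin φ₂ = sin φ₁ cos δ + cos φ₁ sin δ cos θ = (-0.6746)(0.4603) + (0.7382)(0.8878)(-0.9489) = -0.9324, so φ₂ = -68.81°.
Δλ = atan2(sin θ sin δ cos φ₁, cos δ − sin φ₁ sin φ₂) = atan2(-0.2069, -0.1686) = -129.184°.
λ₂ = 21.220° − 129.184° = -107.96°.

-68.81°, -107.96°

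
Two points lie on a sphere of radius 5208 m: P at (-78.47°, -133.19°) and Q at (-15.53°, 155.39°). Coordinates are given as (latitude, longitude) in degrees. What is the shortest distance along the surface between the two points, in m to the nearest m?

6464 m

In radians: φ₁ = -1.3696, φ₂ = -0.2710, Δλ = -71.420° = -1.2465 rad.
cos c = sin φ₁ sin φ₂ + cos φ₁ cos φ₂ cos Δλ = (-0.9798)(-0.2677) + (0.1999)(0.9635)(0.3186) = 0.32370,
so c = arccos(0.32370) = 1.24116 rad.
Distance = R·c = 5208 × 1.2412 ≈ 6464 m.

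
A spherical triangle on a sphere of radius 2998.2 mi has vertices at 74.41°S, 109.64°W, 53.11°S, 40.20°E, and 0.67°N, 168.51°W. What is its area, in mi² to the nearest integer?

6478920 mi²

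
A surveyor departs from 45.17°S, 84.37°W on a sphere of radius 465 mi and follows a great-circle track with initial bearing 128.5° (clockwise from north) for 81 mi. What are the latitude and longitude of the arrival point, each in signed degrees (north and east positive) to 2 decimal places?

-50.76°, -71.99°

Angular distance δ = d/R = 81/465 = 0.17419 rad; initial bearing θ = 2.2427 rad.
sin φ₂ = sin φ₁ cos δ + cos φ₁ sin δ cos θ = (-0.7092)(0.9849) + (0.7050)(0.1733)(-0.6225) = -0.7745, so φ₂ = -50.76°.
Δλ = atan2(sin θ sin δ cos φ₁, cos δ − sin φ₁ sin φ₂) = atan2(0.0956, 0.4356) = 12.382°.
λ₂ = -84.370° + 12.382° = -71.99°.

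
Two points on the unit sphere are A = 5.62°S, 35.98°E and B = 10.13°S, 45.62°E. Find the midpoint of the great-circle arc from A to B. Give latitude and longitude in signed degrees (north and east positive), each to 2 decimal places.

-7.90°, 40.77°

The central angle between A and B is δ = 0.1843 rad.
With f = 0.5, the slerp weights are sin((1−f)δ)/sin δ = 0.5021 and sin(fδ)/sin δ = 0.5021.
Weighted sum of the unit vectors: (0.5021)·(0.8053,0.5847,-0.0979) + (0.5021)·(0.6885,0.7036,-0.1759) = (0.7501, 0.6469, -0.1375).
Converting back: φ = atan2(z, √(x²+y²)) = -7.90°, λ = atan2(y, x) = 40.77°.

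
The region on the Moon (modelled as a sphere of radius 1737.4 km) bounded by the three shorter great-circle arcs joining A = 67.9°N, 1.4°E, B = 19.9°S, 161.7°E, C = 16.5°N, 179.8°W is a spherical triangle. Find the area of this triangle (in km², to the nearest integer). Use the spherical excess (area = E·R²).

Side lengths (central angles): a = 0.7101, b = 1.6685, c = 2.2763 rad; semiperimeter s = 2.3274.
By l'Huilier's theorem, tan(E/4) = √[tan(s/2) tan((s−a)/2) tan((s−b)/2) tan((s−c)/2)], giving spherical excess E = 0.5789 rad.
Area = E·R² = 0.5789 × (1737.4)² ≈ 1747413 km².

1747413 km²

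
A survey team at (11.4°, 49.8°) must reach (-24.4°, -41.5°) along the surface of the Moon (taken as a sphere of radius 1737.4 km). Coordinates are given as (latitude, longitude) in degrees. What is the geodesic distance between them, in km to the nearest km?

2906 km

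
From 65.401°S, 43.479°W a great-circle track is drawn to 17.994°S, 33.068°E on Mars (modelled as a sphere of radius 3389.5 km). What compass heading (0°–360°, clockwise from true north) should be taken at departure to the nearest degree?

86°

With φ₁ = -1.1415, φ₂ = -0.3141, Δλ = 1.3360 rad, the forward-azimuth formula gives
θ = atan2( sin Δλ cos φ₂ , cos φ₁ sin φ₂ − sin φ₁ cos φ₂ cos Δλ ) = atan2(0.9250, 0.0726) = 85.51°.
So the initial bearing is 86°.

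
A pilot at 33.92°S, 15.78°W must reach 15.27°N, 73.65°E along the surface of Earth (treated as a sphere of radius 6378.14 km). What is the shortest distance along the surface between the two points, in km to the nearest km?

Let φ₁ = -0.5920 rad, φ₂ = 0.2665 rad, and Δλ = 1.5608 rad.
cos c = sin φ₁ sin φ₂ + cos φ₁ cos φ₂ cos Δλ = (-0.5580)(0.2634) + (0.8298)(0.9647)(0.0099) = -0.13900,
so c = arccos(-0.13900) = 1.71025 rad.
Distance = R·c = 6378.14 × 1.7103 ≈ 10908 km.

10908 km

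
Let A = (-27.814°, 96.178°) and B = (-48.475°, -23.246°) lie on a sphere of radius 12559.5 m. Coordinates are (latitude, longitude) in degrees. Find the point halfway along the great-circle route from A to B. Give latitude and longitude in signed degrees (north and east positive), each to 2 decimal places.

The central angle between A and B is δ = 1.5095 rad.
With f = 0.5, the slerp weights are sin((1−f)δ)/sin δ = 0.6864 and sin(fδ)/sin δ = 0.6864.
Weighted sum of the unit vectors: (0.6864)·(-0.0952,0.8793,-0.4666) + (0.6864)·(0.6091,-0.2617,-0.7487) = (0.3528, 0.4240, -0.8341).
Converting back: φ = atan2(z, √(x²+y²)) = -56.53°, λ = atan2(y, x) = 50.24°.

-56.53°, 50.24°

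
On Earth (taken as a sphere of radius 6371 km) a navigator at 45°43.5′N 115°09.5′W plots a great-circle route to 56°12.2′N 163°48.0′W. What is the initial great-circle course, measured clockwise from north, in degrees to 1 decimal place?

307.2°

Δλ = -48.642° = -0.8490 rad.
y = sin Δλ · cos φ₂ = (-0.7506)(0.5562) = -0.4175
x = cos φ₁ sin φ₂ − sin φ₁ cos φ₂ cos Δλ = (0.6981)(0.8310) − (0.7160)(0.5562)(0.6608) = 0.3170
θ = atan2(y, x) = -52.79°; adding 360° gives 307.2°.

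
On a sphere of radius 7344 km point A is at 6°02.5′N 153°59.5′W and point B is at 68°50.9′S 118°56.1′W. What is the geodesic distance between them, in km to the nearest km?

10090 km

Let φ₁ = 0.1054 rad, φ₂ = -1.2016 rad, and Δλ = 0.6119 rad.
cos c = sin φ₁ sin φ₂ + cos φ₁ cos φ₂ cos Δλ = (0.1053)(-0.9326) + (0.9944)(0.3608)(0.8186) = 0.19557,
so c = arccos(0.19557) = 1.37395 rad.
Distance = R·c = 7344 × 1.3740 ≈ 10090 km.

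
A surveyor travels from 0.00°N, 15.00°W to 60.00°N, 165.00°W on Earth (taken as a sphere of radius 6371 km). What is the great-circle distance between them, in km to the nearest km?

12861 km

In radians: φ₁ = 0.0000, φ₂ = 1.0472, Δλ = -150.000° = -2.6180 rad.
cos c = sin φ₁ sin φ₂ + cos φ₁ cos φ₂ cos Δλ = (0.0000)(0.8660) + (1.0000)(0.5000)(-0.8660) = -0.43301,
so c = arccos(-0.43301) = 2.01863 rad.
Distance = R·c = 6371 × 2.0186 ≈ 12861 km.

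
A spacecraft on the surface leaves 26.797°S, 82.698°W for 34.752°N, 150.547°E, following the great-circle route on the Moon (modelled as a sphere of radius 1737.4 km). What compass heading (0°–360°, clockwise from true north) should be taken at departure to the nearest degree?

294°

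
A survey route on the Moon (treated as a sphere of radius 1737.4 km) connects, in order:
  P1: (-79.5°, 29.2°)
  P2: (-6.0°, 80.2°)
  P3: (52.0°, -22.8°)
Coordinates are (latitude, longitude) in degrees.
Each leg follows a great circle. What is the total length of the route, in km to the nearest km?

5464 km

Leg P1→P2: central angle 1.3522 rad, distance 2349.4 km.
Leg P2→P3: central angle 1.7927 rad, distance 3114.7 km.
Total: 2349.4 + 3114.7 ≈ 5464 km.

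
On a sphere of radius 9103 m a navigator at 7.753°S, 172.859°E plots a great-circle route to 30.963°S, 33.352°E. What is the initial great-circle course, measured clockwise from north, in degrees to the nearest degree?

223°

With φ₁ = -0.1353, φ₂ = -0.5404, Δλ = -2.4349 rad, the forward-azimuth formula gives
θ = atan2( sin Δλ cos φ₂ , cos φ₁ sin φ₂ − sin φ₁ cos φ₂ cos Δλ ) = atan2(-0.5568, -0.5978) = -137.03°.
Adding 360° brings this into [0°, 360°): 223°.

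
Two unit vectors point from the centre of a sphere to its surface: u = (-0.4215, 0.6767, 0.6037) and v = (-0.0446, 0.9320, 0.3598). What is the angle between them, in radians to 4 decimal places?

u·v = 0.8667; |u| = 1.0000, |v| = 1.0000.
cos θ = (u·v)/(|u||v|) = 0.8666, so θ = 0.5224 rad.

0.5224 rad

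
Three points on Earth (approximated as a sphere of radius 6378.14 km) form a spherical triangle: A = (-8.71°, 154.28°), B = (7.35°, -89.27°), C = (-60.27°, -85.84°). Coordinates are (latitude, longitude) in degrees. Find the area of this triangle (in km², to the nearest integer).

Side lengths (central angles): a = 1.1811, b = 1.6837, c = 2.0443 rad; semiperimeter s = 2.4546.
By l'Huilier's theorem, tan(E/4) = √[tan(s/2) tan((s−a)/2) tan((s−b)/2) tan((s−c)/2)], giving spherical excess E = 1.5829 rad.
Area = E·R² = 1.5829 × (6378.14)² ≈ 64394499 km².

64394499 km²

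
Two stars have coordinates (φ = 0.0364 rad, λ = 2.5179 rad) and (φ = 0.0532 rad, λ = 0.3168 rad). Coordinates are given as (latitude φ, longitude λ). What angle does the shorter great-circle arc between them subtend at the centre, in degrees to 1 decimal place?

125.9°

Let φ₁ = 0.0364 rad, φ₂ = 0.0532 rad, and Δλ = -2.2011 rad.
Haversine: a = sin²(Δφ/2) + cos φ₁ cos φ₂ sin²(Δλ/2) = 0.0001 + (0.9993)(0.9986)(0.7947) = 0.79312.
Central angle c = 2·arcsin(√a) = 2.19720 rad.
So the angular separation is 125.9°.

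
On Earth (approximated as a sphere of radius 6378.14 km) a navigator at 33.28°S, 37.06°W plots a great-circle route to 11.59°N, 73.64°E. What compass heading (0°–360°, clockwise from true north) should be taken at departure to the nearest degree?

91°

Δλ = 110.700° = 1.9321 rad.
y = sin Δλ · cos φ₂ = (0.9354)(0.9796) = 0.9164
x = cos φ₁ sin φ₂ − sin φ₁ cos φ₂ cos Δλ = (0.8360)(0.2009) − (-0.5487)(0.9796)(-0.3535) = -0.0220
θ = atan2(y, x) = 91.38°, so the bearing is 91°.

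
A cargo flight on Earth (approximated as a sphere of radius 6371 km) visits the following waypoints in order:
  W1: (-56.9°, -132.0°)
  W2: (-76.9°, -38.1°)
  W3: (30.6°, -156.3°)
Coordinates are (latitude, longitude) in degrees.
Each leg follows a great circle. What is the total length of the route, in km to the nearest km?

Leg W1→W2: central angle 0.6309 rad, distance 4019.4 km.
Leg W2→W3: central angle 2.1994 rad, distance 14012.1 km.
Total: 4019.4 + 14012.1 ≈ 18032 km.

18032 km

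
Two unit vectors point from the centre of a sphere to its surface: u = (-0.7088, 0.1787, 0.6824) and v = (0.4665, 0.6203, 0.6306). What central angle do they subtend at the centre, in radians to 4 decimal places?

u·v = 0.2105; |u| = 1.0000, |v| = 1.0000.
cos θ = (u·v)/(|u||v|) = 0.2105, so θ = 1.3587 rad.

1.3587 rad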